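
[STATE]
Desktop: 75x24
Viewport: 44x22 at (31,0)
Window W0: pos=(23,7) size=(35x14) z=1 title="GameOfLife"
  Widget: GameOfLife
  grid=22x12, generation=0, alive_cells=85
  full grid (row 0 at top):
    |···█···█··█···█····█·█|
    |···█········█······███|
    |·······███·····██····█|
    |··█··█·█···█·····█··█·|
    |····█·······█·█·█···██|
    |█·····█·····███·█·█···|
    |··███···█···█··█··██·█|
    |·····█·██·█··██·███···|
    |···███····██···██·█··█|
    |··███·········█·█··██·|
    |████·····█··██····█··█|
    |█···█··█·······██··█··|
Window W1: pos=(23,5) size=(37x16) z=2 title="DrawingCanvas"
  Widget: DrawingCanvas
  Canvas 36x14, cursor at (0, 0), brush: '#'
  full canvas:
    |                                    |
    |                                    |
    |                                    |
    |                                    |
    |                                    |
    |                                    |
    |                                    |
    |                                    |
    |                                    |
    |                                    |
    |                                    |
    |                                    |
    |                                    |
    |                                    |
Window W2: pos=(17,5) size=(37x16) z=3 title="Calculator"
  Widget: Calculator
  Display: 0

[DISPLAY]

                                            
                                            
                                            
                                            
                                            
━━━━━━━━━━━━━━━━━━━━━━┓━━━━━┓               
                      ┃     ┃               
──────────────────────┨─────┨               
                     0┃     ┃               
───┐                  ┃     ┃               
 ÷ │                  ┃     ┃               
───┤                  ┃     ┃               
 × │                  ┃     ┃               
───┤                  ┃     ┃               
 - │                  ┃     ┃               
───┤                  ┃     ┃               
 + │                  ┃     ┃               
───┤                  ┃     ┃               
 M+│                  ┃     ┃               
───┘                  ┃     ┃               
━━━━━━━━━━━━━━━━━━━━━━┛━━━━━┛               
                                            


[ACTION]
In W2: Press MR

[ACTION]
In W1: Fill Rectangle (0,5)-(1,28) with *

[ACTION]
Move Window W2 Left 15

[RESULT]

                                            
                                            
                                            
                                            
                                            
━━━━━━━┓━━━━━━━━━━━━━━━━━━━━┓               
       ┃                    ┃               
───────┨────────────────────┨               
      0┃**************      ┃               
       ┃**************      ┃               
       ┃                    ┃               
       ┃                    ┃               
       ┃                    ┃               
       ┃                    ┃               
       ┃                    ┃               
       ┃                    ┃               
       ┃                    ┃               
       ┃                    ┃               
       ┃                    ┃               
       ┃                    ┃               
━━━━━━━┛━━━━━━━━━━━━━━━━━━━━┛               
                                            


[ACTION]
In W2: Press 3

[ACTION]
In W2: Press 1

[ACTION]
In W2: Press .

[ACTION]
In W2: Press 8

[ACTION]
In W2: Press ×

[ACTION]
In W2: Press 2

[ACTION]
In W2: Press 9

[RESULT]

                                            
                                            
                                            
                                            
                                            
━━━━━━━┓━━━━━━━━━━━━━━━━━━━━┓               
       ┃                    ┃               
───────┨────────────────────┨               
     29┃**************      ┃               
       ┃**************      ┃               
       ┃                    ┃               
       ┃                    ┃               
       ┃                    ┃               
       ┃                    ┃               
       ┃                    ┃               
       ┃                    ┃               
       ┃                    ┃               
       ┃                    ┃               
       ┃                    ┃               
       ┃                    ┃               
━━━━━━━┛━━━━━━━━━━━━━━━━━━━━┛               
                                            


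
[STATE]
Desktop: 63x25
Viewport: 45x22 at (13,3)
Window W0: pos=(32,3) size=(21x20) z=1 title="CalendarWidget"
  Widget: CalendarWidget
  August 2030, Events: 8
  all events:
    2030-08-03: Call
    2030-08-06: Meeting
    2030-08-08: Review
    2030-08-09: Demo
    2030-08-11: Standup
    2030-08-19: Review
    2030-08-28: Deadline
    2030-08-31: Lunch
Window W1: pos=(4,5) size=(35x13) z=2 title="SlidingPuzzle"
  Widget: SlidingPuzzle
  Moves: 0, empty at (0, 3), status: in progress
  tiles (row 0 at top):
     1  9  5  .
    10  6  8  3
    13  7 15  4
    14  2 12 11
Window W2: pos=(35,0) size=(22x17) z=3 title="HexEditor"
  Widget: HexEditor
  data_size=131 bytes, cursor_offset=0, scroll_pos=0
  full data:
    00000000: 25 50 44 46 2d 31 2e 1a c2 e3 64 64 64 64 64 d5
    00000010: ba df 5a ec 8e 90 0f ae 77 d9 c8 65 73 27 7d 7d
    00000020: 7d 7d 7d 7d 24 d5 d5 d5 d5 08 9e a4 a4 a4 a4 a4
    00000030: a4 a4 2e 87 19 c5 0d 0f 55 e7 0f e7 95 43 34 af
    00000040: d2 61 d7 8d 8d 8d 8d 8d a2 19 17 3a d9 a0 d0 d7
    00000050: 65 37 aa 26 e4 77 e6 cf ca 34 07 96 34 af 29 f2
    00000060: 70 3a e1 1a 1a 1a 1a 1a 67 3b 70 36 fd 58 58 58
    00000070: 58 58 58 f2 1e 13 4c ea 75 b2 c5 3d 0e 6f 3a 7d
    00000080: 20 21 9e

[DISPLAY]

                   ┏━━┃00000000  25 50 44 4┃ 
                   ┃ C┃00000010  ba df 5a e┃ 
━━━━━━━━━━━━━━━━━━━━━━┃00000020  7d 7d 7d 7┃ 
Puzzle                ┃00000030  a4 a4 2e 8┃ 
──────────────────────┃00000040  d2 61 d7 8┃ 
──┬────┬────┐         ┃00000050  65 37 aa 2┃ 
9 │  5 │    │         ┃00000060  70 3a e1 1┃ 
──┼────┼────┤         ┃00000070  58 58 58 f┃ 
6 │  8 │  3 │         ┃00000080  20 21 9e  ┃ 
──┼────┼────┤         ┃                    ┃ 
7 │ 15 │  4 │         ┃                    ┃ 
──┼────┼────┤         ┃                    ┃ 
2 │ 12 │ 11 │         ┃                    ┃ 
──┴────┴────┘         ┗━━━━━━━━━━━━━━━━━━━━┛ 
━━━━━━━━━━━━━━━━━━━━━━━━━┛             ┃     
                   ┃                   ┃     
                   ┃                   ┃     
                   ┃                   ┃     
                   ┃                   ┃     
                   ┗━━━━━━━━━━━━━━━━━━━┛     
                                             
                                             


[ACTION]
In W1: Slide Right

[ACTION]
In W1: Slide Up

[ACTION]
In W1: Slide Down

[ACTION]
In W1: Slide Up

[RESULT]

                   ┏━━┃00000000  25 50 44 4┃ 
                   ┃ C┃00000010  ba df 5a e┃ 
━━━━━━━━━━━━━━━━━━━━━━┃00000020  7d 7d 7d 7┃ 
Puzzle                ┃00000030  a4 a4 2e 8┃ 
──────────────────────┃00000040  d2 61 d7 8┃ 
──┬────┬────┐         ┃00000050  65 37 aa 2┃ 
9 │  8 │  5 │         ┃00000060  70 3a e1 1┃ 
──┼────┼────┤         ┃00000070  58 58 58 f┃ 
6 │    │  3 │         ┃00000080  20 21 9e  ┃ 
──┼────┼────┤         ┃                    ┃ 
7 │ 15 │  4 │         ┃                    ┃ 
──┼────┼────┤         ┃                    ┃ 
2 │ 12 │ 11 │         ┃                    ┃ 
──┴────┴────┘         ┗━━━━━━━━━━━━━━━━━━━━┛ 
━━━━━━━━━━━━━━━━━━━━━━━━━┛             ┃     
                   ┃                   ┃     
                   ┃                   ┃     
                   ┃                   ┃     
                   ┃                   ┃     
                   ┗━━━━━━━━━━━━━━━━━━━┛     
                                             
                                             


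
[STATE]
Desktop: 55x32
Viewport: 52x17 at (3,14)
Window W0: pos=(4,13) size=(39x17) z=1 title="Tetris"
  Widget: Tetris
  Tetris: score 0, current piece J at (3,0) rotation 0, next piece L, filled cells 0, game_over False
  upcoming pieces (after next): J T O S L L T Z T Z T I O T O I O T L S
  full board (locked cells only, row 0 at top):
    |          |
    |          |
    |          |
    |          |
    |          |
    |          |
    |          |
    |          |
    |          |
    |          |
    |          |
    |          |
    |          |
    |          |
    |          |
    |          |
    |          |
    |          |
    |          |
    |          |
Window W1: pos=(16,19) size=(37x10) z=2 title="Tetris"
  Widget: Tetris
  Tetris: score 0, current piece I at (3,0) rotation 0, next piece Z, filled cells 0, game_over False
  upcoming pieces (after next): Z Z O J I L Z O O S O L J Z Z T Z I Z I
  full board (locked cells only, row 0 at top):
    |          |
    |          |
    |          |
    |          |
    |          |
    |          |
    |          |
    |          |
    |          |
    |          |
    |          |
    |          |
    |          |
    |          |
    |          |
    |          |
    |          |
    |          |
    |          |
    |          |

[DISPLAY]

 ┃ Tetris                              ┃            
 ┠─────────────────────────────────────┨            
 ┃          │Next:                     ┃            
 ┃          │  ▒                       ┃            
 ┃          │▒▒▒                       ┃            
 ┃          │┏━━━━━━━━━━━━━━━━━━━━━━━━━━━━━━━━━━━┓  
 ┃          │┃ Tetris                            ┃  
 ┃          │┠───────────────────────────────────┨  
 ┃          │┃          │Next:                   ┃  
 ┃          │┃          │▓▓                      ┃  
 ┃          │┃          │ ▓▓                     ┃  
 ┃          │┃          │                        ┃  
 ┃          │┃          │                        ┃  
 ┃          │┃          │                        ┃  
 ┃          │┗━━━━━━━━━━━━━━━━━━━━━━━━━━━━━━━━━━━┛  
 ┗━━━━━━━━━━━━━━━━━━━━━━━━━━━━━━━━━━━━━┛            
                                                    


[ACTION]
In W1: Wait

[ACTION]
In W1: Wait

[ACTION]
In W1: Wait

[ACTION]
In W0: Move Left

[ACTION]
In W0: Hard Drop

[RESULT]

 ┃ Tetris                              ┃            
 ┠─────────────────────────────────────┨            
 ┃          │Next:                     ┃            
 ┃          │█                         ┃            
 ┃          │███                       ┃            
 ┃          │┏━━━━━━━━━━━━━━━━━━━━━━━━━━━━━━━━━━━┓  
 ┃          │┃ Tetris                            ┃  
 ┃          │┠───────────────────────────────────┨  
 ┃          │┃          │Next:                   ┃  
 ┃          │┃          │▓▓                      ┃  
 ┃          │┃          │ ▓▓                     ┃  
 ┃          │┃          │                        ┃  
 ┃          │┃          │                        ┃  
 ┃  █       │┃          │                        ┃  
 ┃  ███     │┗━━━━━━━━━━━━━━━━━━━━━━━━━━━━━━━━━━━┛  
 ┗━━━━━━━━━━━━━━━━━━━━━━━━━━━━━━━━━━━━━┛            
                                                    


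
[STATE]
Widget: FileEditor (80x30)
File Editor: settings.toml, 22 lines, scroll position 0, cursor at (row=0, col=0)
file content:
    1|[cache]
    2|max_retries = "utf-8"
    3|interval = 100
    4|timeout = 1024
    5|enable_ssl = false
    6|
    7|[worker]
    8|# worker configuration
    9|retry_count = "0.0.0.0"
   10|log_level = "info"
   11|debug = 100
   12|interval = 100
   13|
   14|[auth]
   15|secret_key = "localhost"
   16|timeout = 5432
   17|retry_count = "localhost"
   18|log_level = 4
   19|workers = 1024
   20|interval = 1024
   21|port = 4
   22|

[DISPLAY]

█cache]                                                                        ▲
max_retries = "utf-8"                                                          █
interval = 100                                                                 ░
timeout = 1024                                                                 ░
enable_ssl = false                                                             ░
                                                                               ░
[worker]                                                                       ░
# worker configuration                                                         ░
retry_count = "0.0.0.0"                                                        ░
log_level = "info"                                                             ░
debug = 100                                                                    ░
interval = 100                                                                 ░
                                                                               ░
[auth]                                                                         ░
secret_key = "localhost"                                                       ░
timeout = 5432                                                                 ░
retry_count = "localhost"                                                      ░
log_level = 4                                                                  ░
workers = 1024                                                                 ░
interval = 1024                                                                ░
port = 4                                                                       ░
                                                                               ░
                                                                               ░
                                                                               ░
                                                                               ░
                                                                               ░
                                                                               ░
                                                                               ░
                                                                               ░
                                                                               ▼


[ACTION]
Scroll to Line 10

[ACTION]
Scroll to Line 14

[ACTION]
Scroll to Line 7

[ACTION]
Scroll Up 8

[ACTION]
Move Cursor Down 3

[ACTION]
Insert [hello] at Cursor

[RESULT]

[cache]                                                                        ▲
max_retries = "utf-8"                                                          █
interval = 100                                                                 ░
hello█imeout = 1024                                                            ░
enable_ssl = false                                                             ░
                                                                               ░
[worker]                                                                       ░
# worker configuration                                                         ░
retry_count = "0.0.0.0"                                                        ░
log_level = "info"                                                             ░
debug = 100                                                                    ░
interval = 100                                                                 ░
                                                                               ░
[auth]                                                                         ░
secret_key = "localhost"                                                       ░
timeout = 5432                                                                 ░
retry_count = "localhost"                                                      ░
log_level = 4                                                                  ░
workers = 1024                                                                 ░
interval = 1024                                                                ░
port = 4                                                                       ░
                                                                               ░
                                                                               ░
                                                                               ░
                                                                               ░
                                                                               ░
                                                                               ░
                                                                               ░
                                                                               ░
                                                                               ▼


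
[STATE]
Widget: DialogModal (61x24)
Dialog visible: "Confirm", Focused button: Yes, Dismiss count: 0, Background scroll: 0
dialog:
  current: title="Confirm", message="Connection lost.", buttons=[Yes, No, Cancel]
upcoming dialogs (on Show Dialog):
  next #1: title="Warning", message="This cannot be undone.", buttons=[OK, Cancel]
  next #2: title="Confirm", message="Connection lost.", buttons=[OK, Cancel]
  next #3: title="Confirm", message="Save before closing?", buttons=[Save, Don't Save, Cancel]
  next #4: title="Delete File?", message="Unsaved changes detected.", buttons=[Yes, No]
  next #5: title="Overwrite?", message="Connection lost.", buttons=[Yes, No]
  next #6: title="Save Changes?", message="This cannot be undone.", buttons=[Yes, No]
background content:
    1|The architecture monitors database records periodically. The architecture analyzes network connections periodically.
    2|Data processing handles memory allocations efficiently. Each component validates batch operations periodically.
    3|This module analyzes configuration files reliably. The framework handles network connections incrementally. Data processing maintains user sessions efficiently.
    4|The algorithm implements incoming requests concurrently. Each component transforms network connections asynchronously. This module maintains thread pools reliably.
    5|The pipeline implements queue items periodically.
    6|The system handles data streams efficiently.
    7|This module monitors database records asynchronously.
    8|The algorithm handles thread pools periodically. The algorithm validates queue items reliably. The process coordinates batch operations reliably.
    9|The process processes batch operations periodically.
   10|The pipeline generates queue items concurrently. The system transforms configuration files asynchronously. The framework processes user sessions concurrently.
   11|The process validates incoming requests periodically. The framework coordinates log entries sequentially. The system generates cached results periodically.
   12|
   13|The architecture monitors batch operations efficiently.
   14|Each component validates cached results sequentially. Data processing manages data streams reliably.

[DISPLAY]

The architecture monitors database records periodically. The 
Data processing handles memory allocations efficiently. Each 
This module analyzes configuration files reliably. The framew
The algorithm implements incoming requests concurrently. Each
The pipeline implements queue items periodically.            
The system handles data streams efficiently.                 
This module monitors database records asynchronously.        
The algorithm handles thread pools periodically. The algorith
The process processes batch operations periodically.         
The pipeline genera┌─────────────────────┐ently. The system t
The process validat│       Confirm       │riodically. The fra
                   │   Connection lost.  │                   
The architecture mo│ [Yes]  No   Cancel  │ efficiently.      
Each component vali└─────────────────────┘quentially. Data pr
                                                             
                                                             
                                                             
                                                             
                                                             
                                                             
                                                             
                                                             
                                                             
                                                             


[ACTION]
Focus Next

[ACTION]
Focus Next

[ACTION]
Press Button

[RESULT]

The architecture monitors database records periodically. The 
Data processing handles memory allocations efficiently. Each 
This module analyzes configuration files reliably. The framew
The algorithm implements incoming requests concurrently. Each
The pipeline implements queue items periodically.            
The system handles data streams efficiently.                 
This module monitors database records asynchronously.        
The algorithm handles thread pools periodically. The algorith
The process processes batch operations periodically.         
The pipeline generates queue items concurrently. The system t
The process validates incoming requests periodically. The fra
                                                             
The architecture monitors batch operations efficiently.      
Each component validates cached results sequentially. Data pr
                                                             
                                                             
                                                             
                                                             
                                                             
                                                             
                                                             
                                                             
                                                             
                                                             


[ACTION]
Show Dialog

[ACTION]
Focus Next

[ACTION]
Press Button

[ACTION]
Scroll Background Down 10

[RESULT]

The process validates incoming requests periodically. The fra
                                                             
The architecture monitors batch operations efficiently.      
Each component validates cached results sequentially. Data pr
                                                             
                                                             
                                                             
                                                             
                                                             
                                                             
                                                             
                                                             
                                                             
                                                             
                                                             
                                                             
                                                             
                                                             
                                                             
                                                             
                                                             
                                                             
                                                             
                                                             


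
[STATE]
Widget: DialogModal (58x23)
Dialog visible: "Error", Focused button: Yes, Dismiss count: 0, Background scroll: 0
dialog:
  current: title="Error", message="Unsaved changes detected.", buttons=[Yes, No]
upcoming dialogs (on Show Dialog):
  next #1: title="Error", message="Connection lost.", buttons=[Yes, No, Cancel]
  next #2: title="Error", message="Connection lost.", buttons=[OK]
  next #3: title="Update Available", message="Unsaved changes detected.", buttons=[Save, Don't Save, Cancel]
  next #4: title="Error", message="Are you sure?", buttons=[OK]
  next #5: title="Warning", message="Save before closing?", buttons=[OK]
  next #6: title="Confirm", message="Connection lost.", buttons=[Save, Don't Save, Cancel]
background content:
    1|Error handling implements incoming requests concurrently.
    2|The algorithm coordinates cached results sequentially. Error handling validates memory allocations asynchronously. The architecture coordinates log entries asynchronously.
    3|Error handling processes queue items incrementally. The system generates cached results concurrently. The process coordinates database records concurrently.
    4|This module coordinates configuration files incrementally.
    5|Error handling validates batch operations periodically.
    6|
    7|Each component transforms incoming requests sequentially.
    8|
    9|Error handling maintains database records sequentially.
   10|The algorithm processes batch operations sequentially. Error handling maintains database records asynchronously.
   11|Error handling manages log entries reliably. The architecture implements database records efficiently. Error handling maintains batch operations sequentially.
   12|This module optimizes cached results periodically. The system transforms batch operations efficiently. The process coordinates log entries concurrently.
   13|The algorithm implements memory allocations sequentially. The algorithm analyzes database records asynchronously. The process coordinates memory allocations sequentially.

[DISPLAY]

Error handling implements incoming requests concurrently. 
The algorithm coordinates cached results sequentially. Err
Error handling processes queue items incrementally. The sy
This module coordinates configuration files incrementally.
Error handling validates batch operations periodically.   
                                                          
Each component transforms incoming requests sequentially. 
                                                          
Error handling maintains database records sequentially.   
The algorithm ┌───────────────────────────┐quentially. Err
Error handling│           Error           │. The architect
This module op│ Unsaved changes detected. │ically. The sys
The algorithm │         [Yes]  No         │ sequentially. 
              └───────────────────────────┘               
                                                          
                                                          
                                                          
                                                          
                                                          
                                                          
                                                          
                                                          
                                                          


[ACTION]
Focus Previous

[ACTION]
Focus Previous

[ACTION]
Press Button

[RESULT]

Error handling implements incoming requests concurrently. 
The algorithm coordinates cached results sequentially. Err
Error handling processes queue items incrementally. The sy
This module coordinates configuration files incrementally.
Error handling validates batch operations periodically.   
                                                          
Each component transforms incoming requests sequentially. 
                                                          
Error handling maintains database records sequentially.   
The algorithm processes batch operations sequentially. Err
Error handling manages log entries reliably. The architect
This module optimizes cached results periodically. The sys
The algorithm implements memory allocations sequentially. 
                                                          
                                                          
                                                          
                                                          
                                                          
                                                          
                                                          
                                                          
                                                          
                                                          


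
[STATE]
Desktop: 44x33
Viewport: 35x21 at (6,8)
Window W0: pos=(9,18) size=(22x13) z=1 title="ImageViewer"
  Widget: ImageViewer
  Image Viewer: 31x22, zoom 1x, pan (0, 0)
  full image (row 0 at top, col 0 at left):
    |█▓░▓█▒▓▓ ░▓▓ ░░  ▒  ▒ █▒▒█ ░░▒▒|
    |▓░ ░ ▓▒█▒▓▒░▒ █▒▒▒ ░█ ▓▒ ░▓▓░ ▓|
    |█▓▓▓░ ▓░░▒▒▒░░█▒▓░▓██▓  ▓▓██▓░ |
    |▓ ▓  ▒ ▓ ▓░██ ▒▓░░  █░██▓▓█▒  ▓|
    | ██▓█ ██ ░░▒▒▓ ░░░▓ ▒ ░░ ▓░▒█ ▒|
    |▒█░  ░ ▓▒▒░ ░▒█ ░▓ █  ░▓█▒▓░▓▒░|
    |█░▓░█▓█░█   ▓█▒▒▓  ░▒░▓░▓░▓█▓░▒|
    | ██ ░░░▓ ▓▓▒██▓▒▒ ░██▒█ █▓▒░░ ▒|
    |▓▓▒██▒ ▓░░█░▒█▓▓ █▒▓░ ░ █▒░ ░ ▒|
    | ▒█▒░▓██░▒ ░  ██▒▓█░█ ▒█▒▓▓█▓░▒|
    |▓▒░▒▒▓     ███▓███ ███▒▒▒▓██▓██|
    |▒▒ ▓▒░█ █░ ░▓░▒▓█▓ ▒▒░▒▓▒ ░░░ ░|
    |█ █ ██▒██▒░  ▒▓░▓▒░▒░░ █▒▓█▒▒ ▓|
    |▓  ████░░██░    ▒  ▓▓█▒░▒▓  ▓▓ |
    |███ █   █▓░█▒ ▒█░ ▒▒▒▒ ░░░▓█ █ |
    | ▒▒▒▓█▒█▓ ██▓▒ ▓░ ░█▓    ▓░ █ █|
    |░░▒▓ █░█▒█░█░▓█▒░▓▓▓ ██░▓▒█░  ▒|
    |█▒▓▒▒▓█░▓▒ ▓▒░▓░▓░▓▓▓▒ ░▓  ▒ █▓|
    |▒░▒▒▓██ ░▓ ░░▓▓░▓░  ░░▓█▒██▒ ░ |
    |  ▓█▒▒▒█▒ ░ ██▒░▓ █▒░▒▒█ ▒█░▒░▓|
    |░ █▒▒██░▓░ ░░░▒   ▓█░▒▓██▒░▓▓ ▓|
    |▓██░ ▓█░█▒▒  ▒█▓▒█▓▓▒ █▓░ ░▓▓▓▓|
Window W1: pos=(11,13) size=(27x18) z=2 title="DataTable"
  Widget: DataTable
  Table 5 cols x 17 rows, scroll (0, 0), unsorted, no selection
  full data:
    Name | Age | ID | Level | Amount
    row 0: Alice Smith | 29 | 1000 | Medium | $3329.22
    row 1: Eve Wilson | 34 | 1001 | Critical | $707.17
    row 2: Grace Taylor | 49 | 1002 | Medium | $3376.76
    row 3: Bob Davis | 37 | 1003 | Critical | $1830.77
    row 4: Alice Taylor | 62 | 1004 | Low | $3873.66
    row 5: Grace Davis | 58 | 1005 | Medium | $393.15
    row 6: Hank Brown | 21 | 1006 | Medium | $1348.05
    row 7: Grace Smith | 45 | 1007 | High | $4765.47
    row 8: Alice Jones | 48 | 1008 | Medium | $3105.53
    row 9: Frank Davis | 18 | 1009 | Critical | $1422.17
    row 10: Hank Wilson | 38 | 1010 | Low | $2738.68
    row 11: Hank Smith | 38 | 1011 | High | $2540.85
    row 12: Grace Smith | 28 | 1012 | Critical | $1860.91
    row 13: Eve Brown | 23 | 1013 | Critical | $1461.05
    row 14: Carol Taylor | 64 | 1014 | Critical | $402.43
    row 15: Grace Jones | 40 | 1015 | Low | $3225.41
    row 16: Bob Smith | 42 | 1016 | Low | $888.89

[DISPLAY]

                                   
                                   
                                   
                                   
                                   
     ┏━━━━━━━━━━━━━━━━━━━━━━━━━┓   
     ┃ DataTable               ┃   
     ┠─────────────────────────┨   
     ┃Name        │Age│ID  │Lev┃   
     ┃────────────┼───┼────┼───┃   
   ┏━┃Alice Smith │29 │1000│Med┃   
   ┃ ┃Eve Wilson  │34 │1001│Cri┃   
   ┠─┃Grace Taylor│49 │1002│Med┃   
   ┃█┃Bob Davis   │37 │1003│Cri┃   
   ┃▓┃Alice Taylor│62 │1004│Low┃   
   ┃█┃Grace Davis │58 │1005│Med┃   
   ┃▓┃Hank Brown  │21 │1006│Med┃   
   ┃ ┃Grace Smith │45 │1007│Hig┃   
   ┃▒┃Alice Jones │48 │1008│Med┃   
   ┃█┃Frank Davis │18 │1009│Cri┃   
   ┃ ┃Hank Wilson │38 │1010│Low┃   


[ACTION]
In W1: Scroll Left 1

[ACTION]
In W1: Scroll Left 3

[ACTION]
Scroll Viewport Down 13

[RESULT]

                                   
     ┏━━━━━━━━━━━━━━━━━━━━━━━━━┓   
     ┃ DataTable               ┃   
     ┠─────────────────────────┨   
     ┃Name        │Age│ID  │Lev┃   
     ┃────────────┼───┼────┼───┃   
   ┏━┃Alice Smith │29 │1000│Med┃   
   ┃ ┃Eve Wilson  │34 │1001│Cri┃   
   ┠─┃Grace Taylor│49 │1002│Med┃   
   ┃█┃Bob Davis   │37 │1003│Cri┃   
   ┃▓┃Alice Taylor│62 │1004│Low┃   
   ┃█┃Grace Davis │58 │1005│Med┃   
   ┃▓┃Hank Brown  │21 │1006│Med┃   
   ┃ ┃Grace Smith │45 │1007│Hig┃   
   ┃▒┃Alice Jones │48 │1008│Med┃   
   ┃█┃Frank Davis │18 │1009│Cri┃   
   ┃ ┃Hank Wilson │38 │1010│Low┃   
   ┃▓┃Hank Smith  │38 │1011│Hig┃   
   ┗━┗━━━━━━━━━━━━━━━━━━━━━━━━━┛   
                                   
                                   


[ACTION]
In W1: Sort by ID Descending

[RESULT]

                                   
     ┏━━━━━━━━━━━━━━━━━━━━━━━━━┓   
     ┃ DataTable               ┃   
     ┠─────────────────────────┨   
     ┃Name        │Age│ID ▼│Lev┃   
     ┃────────────┼───┼────┼───┃   
   ┏━┃Bob Smith   │42 │1016│Low┃   
   ┃ ┃Grace Jones │40 │1015│Low┃   
   ┠─┃Carol Taylor│64 │1014│Cri┃   
   ┃█┃Eve Brown   │23 │1013│Cri┃   
   ┃▓┃Grace Smith │28 │1012│Cri┃   
   ┃█┃Hank Smith  │38 │1011│Hig┃   
   ┃▓┃Hank Wilson │38 │1010│Low┃   
   ┃ ┃Frank Davis │18 │1009│Cri┃   
   ┃▒┃Alice Jones │48 │1008│Med┃   
   ┃█┃Grace Smith │45 │1007│Hig┃   
   ┃ ┃Hank Brown  │21 │1006│Med┃   
   ┃▓┃Grace Davis │58 │1005│Med┃   
   ┗━┗━━━━━━━━━━━━━━━━━━━━━━━━━┛   
                                   
                                   


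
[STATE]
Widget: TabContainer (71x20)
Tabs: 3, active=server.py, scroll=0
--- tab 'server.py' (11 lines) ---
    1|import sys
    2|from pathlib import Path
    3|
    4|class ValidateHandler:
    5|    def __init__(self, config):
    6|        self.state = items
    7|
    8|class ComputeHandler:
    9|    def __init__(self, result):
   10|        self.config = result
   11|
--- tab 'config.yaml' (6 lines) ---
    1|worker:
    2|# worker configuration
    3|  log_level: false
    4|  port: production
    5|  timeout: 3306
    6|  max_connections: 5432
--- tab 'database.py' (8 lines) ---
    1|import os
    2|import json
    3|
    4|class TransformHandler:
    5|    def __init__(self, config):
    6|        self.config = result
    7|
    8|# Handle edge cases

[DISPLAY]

[server.py]│ config.yaml │ database.py                                 
───────────────────────────────────────────────────────────────────────
import sys                                                             
from pathlib import Path                                               
                                                                       
class ValidateHandler:                                                 
    def __init__(self, config):                                        
        self.state = items                                             
                                                                       
class ComputeHandler:                                                  
    def __init__(self, result):                                        
        self.config = result                                           
                                                                       
                                                                       
                                                                       
                                                                       
                                                                       
                                                                       
                                                                       
                                                                       


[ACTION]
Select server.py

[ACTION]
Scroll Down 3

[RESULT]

[server.py]│ config.yaml │ database.py                                 
───────────────────────────────────────────────────────────────────────
class ValidateHandler:                                                 
    def __init__(self, config):                                        
        self.state = items                                             
                                                                       
class ComputeHandler:                                                  
    def __init__(self, result):                                        
        self.config = result                                           
                                                                       
                                                                       
                                                                       
                                                                       
                                                                       
                                                                       
                                                                       
                                                                       
                                                                       
                                                                       
                                                                       


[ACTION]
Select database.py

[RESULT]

 server.py │ config.yaml │[database.py]                                
───────────────────────────────────────────────────────────────────────
import os                                                              
import json                                                            
                                                                       
class TransformHandler:                                                
    def __init__(self, config):                                        
        self.config = result                                           
                                                                       
# Handle edge cases                                                    
                                                                       
                                                                       
                                                                       
                                                                       
                                                                       
                                                                       
                                                                       
                                                                       
                                                                       
                                                                       
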